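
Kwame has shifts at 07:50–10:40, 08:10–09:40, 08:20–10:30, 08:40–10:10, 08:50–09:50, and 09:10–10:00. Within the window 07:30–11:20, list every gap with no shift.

07:30–07:50, 10:40–11:20

After merging, the occupied span is 07:50–10:40.
Uncovered inside 07:30–11:20: 07:30–07:50, 10:40–11:20.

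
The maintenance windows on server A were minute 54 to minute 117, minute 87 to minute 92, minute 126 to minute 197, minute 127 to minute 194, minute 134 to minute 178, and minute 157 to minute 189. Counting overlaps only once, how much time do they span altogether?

Merged: minute 54 to minute 117, minute 126 to minute 197.
Lengths: 63 minutes + 71 minutes = 134 minutes.

134 minutes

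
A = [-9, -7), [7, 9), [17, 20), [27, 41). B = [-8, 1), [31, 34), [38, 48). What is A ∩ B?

[-9, -7) overlaps B on [-8, -7).
[7, 9) falls entirely outside B.
[17, 20) falls entirely outside B.
[27, 41) overlaps B on [31, 34), [38, 41).

[-8, -7) ∪ [31, 34) ∪ [38, 41)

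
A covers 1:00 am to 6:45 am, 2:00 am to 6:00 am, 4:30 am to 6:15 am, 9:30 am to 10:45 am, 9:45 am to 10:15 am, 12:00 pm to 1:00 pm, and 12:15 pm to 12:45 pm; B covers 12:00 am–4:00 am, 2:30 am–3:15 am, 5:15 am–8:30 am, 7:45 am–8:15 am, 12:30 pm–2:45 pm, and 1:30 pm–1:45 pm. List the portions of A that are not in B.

4:00 am–5:15 am, 9:30 am–10:45 am, 12:00 pm–12:30 pm

A, merged: 1:00 am–6:45 am, 9:30 am–10:45 am, 12:00 pm–1:00 pm.
B, merged: 12:00 am–4:00 am, 5:15 am–8:30 am, 12:30 pm–2:45 pm.
1:00 am–6:45 am \ B = 4:00 am–5:15 am.
9:30 am–10:45 am: nothing removed.
12:00 pm–1:00 pm \ B = 12:00 pm–12:30 pm.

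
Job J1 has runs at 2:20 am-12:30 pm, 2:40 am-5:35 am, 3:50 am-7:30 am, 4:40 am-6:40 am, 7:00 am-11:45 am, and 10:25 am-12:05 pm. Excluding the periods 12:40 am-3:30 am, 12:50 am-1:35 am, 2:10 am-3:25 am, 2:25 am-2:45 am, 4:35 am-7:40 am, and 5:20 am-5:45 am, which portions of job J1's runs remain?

First set merges to 2:20 am-12:30 pm.
Second set merges to 12:40 am-3:30 am, 4:35 am-7:40 am.
2:20 am-12:30 pm minus B → 3:30 am-4:35 am, 7:40 am-12:30 pm.

3:30 am-4:35 am, 7:40 am-12:30 pm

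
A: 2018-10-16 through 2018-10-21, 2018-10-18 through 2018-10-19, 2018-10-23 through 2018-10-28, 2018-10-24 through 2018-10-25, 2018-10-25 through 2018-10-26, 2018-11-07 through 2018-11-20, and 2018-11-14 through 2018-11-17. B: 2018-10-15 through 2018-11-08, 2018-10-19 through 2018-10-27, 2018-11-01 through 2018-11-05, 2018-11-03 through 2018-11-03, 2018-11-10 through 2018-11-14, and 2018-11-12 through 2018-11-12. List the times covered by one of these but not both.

Merge the first list: 2018-10-16 through 2018-10-21, 2018-10-23 through 2018-10-28, 2018-11-07 through 2018-11-20.
Merge the second list: 2018-10-15 through 2018-11-08, 2018-11-10 through 2018-11-14.
A \ B = 2018-11-09 through 2018-11-09, 2018-11-15 through 2018-11-20.
B \ A = 2018-10-15 through 2018-10-15, 2018-10-22 through 2018-10-22, 2018-10-29 through 2018-11-06.
Union of the two gives the symmetric difference.

2018-10-15 through 2018-10-15, 2018-10-22 through 2018-10-22, 2018-10-29 through 2018-11-06, 2018-11-09 through 2018-11-09, 2018-11-15 through 2018-11-20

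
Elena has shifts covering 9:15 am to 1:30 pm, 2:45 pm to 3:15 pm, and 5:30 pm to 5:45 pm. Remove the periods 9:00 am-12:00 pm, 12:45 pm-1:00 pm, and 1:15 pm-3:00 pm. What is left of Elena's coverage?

12:00 pm-12:45 pm, 1:00 pm-1:15 pm, 3:00 pm-3:15 pm, 5:30 pm-5:45 pm

9:15 am-1:30 pm \ B = 12:00 pm-12:45 pm, 1:00 pm-1:15 pm.
2:45 pm-3:15 pm \ B = 3:00 pm-3:15 pm.
5:30 pm-5:45 pm: nothing removed.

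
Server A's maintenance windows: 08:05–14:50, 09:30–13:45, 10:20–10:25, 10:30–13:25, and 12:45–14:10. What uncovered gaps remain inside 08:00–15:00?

Covered (merged): 08:05–14:50.
Complement within 08:00–15:00: 08:00–08:05, 14:50–15:00.

08:00–08:05, 14:50–15:00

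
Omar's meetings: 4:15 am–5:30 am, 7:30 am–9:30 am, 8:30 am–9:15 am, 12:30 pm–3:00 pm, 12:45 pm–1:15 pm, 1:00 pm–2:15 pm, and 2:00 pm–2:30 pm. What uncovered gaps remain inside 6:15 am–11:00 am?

6:15 am-7:30 am, 9:30 am-11:00 am

The merged coverage is 4:15 am-5:30 am, 7:30 am-9:30 am, 12:30 pm-3:00 pm.
Complement within 6:15 am-11:00 am: 6:15 am-7:30 am, 9:30 am-11:00 am.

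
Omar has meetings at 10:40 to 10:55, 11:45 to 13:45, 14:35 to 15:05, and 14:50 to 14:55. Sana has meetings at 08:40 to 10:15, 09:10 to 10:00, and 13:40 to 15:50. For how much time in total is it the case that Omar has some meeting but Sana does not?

2 h 10 min

A, merged: 10:40–10:55, 11:45–13:45, 14:35–15:05.
B, merged: 08:40–10:15, 13:40–15:50.
A \ B = 10:40–10:55, 11:45–13:40.
Total: 15 min + 1 h 55 min = 2 h 10 min.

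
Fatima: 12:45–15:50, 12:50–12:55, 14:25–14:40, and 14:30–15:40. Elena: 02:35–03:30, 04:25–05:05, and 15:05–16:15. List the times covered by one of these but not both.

First set merges to 12:45–15:50.
A \ B = 12:45–15:05.
B \ A = 02:35–03:30, 04:25–05:05, 15:50–16:15.
Union of the two gives the symmetric difference.

02:35–03:30, 04:25–05:05, 12:45–15:05, 15:50–16:15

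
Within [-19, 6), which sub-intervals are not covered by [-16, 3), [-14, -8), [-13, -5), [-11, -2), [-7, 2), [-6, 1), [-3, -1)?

[-19, -16) ∪ [3, 6)

After merging, the occupied span is [-16, 3).
Complement within [-19, 6): [-19, -16), [3, 6).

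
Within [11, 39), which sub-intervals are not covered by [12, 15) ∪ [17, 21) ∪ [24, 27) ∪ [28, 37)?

The merged coverage is [12, 15), [17, 21), [24, 27), [28, 37).
Gaps within [11, 39): [11, 12), [15, 17), [21, 24), [27, 28), [37, 39).

[11, 12) ∪ [15, 17) ∪ [21, 24) ∪ [27, 28) ∪ [37, 39)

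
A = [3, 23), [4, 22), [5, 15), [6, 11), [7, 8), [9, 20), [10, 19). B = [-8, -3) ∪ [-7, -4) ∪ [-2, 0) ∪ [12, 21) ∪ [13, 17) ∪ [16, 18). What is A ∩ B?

First set merges to [3, 23).
Second set merges to [-8, -3), [-2, 0), [12, 21).
[3, 23) overlaps B on [12, 21).

[12, 21)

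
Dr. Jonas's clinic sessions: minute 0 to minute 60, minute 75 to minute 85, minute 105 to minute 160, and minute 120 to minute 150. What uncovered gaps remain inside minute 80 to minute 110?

The merged coverage is minute 0 to minute 60, minute 75 to minute 85, minute 105 to minute 160.
Uncovered inside minute 80 to minute 110: minute 85 to minute 105.

minute 85 to minute 105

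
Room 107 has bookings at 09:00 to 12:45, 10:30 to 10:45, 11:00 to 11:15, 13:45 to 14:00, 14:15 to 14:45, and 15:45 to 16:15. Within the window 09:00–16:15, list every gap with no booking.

12:45-13:45, 14:00-14:15, 14:45-15:45

Covered (merged): 09:00-12:45, 13:45-14:00, 14:15-14:45, 15:45-16:15.
Gaps within 09:00-16:15: 12:45-13:45, 14:00-14:15, 14:45-15:45.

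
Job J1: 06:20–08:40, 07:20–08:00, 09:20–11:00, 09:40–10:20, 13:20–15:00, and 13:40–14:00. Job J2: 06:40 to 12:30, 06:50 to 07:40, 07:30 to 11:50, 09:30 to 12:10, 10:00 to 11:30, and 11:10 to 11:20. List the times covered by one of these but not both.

First set merges to 06:20–08:40, 09:20–11:00, 13:20–15:00.
Second set merges to 06:40–12:30.
A \ B = 06:20–06:40, 13:20–15:00.
B \ A = 08:40–09:20, 11:00–12:30.
Union of the two gives the symmetric difference.

06:20–06:40, 08:40–09:20, 11:00–12:30, 13:20–15:00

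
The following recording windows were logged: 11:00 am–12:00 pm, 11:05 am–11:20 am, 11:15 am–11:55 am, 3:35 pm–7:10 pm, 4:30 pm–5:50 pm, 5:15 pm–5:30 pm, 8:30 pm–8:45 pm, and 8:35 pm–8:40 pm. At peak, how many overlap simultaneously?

Walk the sorted start/end points keeping a running depth.
The depth first hits 3 at 11:15 am.

3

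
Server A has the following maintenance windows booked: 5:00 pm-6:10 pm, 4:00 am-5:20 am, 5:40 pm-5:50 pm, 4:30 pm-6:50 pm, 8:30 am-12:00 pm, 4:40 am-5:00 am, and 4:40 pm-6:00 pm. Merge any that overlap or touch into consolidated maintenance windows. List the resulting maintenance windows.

4:00 am–5:20 am, 8:30 am–12:00 pm, 4:30 pm–6:50 pm

Sort by start: 4:00 am–5:20 am, 4:40 am–5:00 am, 8:30 am–12:00 pm, 4:30 pm–6:50 pm, 4:40 pm–6:00 pm, 5:00 pm–6:10 pm, 5:40 pm–5:50 pm.
4:40 am–5:00 am overlaps/touches 4:00 am–5:20 am → extend to 4:00 am–5:20 am.
8:30 am–12:00 pm is disjoint → start new block.
4:30 pm–6:50 pm is disjoint → start new block.
4:40 pm–6:00 pm overlaps/touches 4:30 pm–6:50 pm → extend to 4:30 pm–6:50 pm.
5:00 pm–6:10 pm overlaps/touches 4:30 pm–6:50 pm → extend to 4:30 pm–6:50 pm.
5:40 pm–5:50 pm overlaps/touches 4:30 pm–6:50 pm → extend to 4:30 pm–6:50 pm.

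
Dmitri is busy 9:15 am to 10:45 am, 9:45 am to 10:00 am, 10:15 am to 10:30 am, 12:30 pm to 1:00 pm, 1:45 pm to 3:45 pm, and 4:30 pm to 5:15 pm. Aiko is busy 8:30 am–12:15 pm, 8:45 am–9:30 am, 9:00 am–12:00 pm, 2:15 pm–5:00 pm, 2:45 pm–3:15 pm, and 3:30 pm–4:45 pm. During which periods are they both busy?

9:15 am-10:45 am, 2:15 pm-3:45 pm, 4:30 pm-5:00 pm

First set merges to 9:15 am-10:45 am, 12:30 pm-1:00 pm, 1:45 pm-3:45 pm, 4:30 pm-5:15 pm.
Second set merges to 8:30 am-12:15 pm, 2:15 pm-5:00 pm.
9:15 am-10:45 am meets the second set on 9:15 am-10:45 am.
12:30 pm-1:00 pm: no overlap with the second set.
1:45 pm-3:45 pm meets the second set on 2:15 pm-3:45 pm.
4:30 pm-5:15 pm meets the second set on 4:30 pm-5:00 pm.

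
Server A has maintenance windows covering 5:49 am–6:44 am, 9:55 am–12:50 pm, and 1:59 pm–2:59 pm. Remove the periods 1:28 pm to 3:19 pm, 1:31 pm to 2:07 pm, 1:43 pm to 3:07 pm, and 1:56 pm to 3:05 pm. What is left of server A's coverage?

5:49 am–6:44 am, 9:55 am–12:50 pm

Merge the second list: 1:28 pm–3:19 pm.
5:49 am–6:44 am is untouched.
9:55 am–12:50 pm is untouched.
1:59 pm–2:59 pm lies entirely inside B → drops out.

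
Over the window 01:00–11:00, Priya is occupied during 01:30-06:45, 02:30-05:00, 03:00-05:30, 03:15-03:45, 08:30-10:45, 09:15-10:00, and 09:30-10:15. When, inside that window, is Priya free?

The merged coverage is 01:30–06:45, 08:30–10:45.
Complement within 01:00–11:00: 01:00–01:30, 06:45–08:30, 10:45–11:00.

01:00–01:30, 06:45–08:30, 10:45–11:00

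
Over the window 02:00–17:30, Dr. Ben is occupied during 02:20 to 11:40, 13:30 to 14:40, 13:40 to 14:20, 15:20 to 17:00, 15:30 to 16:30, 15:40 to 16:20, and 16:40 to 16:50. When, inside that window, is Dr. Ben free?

After merging, the occupied span is 02:20–11:40, 13:30–14:40, 15:20–17:00.
Gaps within 02:00–17:30: 02:00–02:20, 11:40–13:30, 14:40–15:20, 17:00–17:30.

02:00–02:20, 11:40–13:30, 14:40–15:20, 17:00–17:30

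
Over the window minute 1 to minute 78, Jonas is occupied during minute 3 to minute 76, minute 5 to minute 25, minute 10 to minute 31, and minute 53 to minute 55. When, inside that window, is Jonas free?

Covered (merged): minute 3 to minute 76.
Complement within minute 1 to minute 78: minute 1 to minute 3, minute 76 to minute 78.

minute 1 to minute 3, minute 76 to minute 78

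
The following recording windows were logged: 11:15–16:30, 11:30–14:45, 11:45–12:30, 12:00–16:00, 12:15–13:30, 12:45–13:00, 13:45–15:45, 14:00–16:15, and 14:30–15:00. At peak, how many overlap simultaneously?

6

At 14:30, 6 of the intervals are simultaneously active.
No point has more.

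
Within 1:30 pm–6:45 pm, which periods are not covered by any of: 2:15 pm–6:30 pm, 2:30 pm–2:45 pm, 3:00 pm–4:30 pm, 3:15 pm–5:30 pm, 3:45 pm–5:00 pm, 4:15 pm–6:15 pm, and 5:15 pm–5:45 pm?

After merging, the occupied span is 2:15 pm–6:30 pm.
Uncovered inside 1:30 pm–6:45 pm: 1:30 pm–2:15 pm, 6:30 pm–6:45 pm.

1:30 pm–2:15 pm, 6:30 pm–6:45 pm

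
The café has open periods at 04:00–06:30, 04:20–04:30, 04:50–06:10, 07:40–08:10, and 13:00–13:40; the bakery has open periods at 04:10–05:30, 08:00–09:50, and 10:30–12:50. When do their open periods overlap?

04:10–05:30, 08:00–08:10

Merge the first list: 04:00–06:30, 07:40–08:10, 13:00–13:40.
04:00–06:30 ∩ B → 04:10–05:30.
07:40–08:10 ∩ B → 08:00–08:10.
13:00–13:40 meets no B interval.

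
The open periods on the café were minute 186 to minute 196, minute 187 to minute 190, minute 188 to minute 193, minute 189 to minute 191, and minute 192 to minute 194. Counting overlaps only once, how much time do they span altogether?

10 minutes

Merged: minute 186 to minute 196.
Length: 10 minutes.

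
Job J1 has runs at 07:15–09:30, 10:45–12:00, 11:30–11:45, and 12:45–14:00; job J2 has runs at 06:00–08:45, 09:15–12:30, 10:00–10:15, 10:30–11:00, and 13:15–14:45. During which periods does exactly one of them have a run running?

06:00–07:15, 08:45–09:15, 09:30–10:45, 12:00–12:30, 12:45–13:15, 14:00–14:45

First set merges to 07:15–09:30, 10:45–12:00, 12:45–14:00.
Second set merges to 06:00–08:45, 09:15–12:30, 13:15–14:45.
A \ B = 08:45–09:15, 12:45–13:15.
B \ A = 06:00–07:15, 09:30–10:45, 12:00–12:30, 14:00–14:45.
Union of the two gives the symmetric difference.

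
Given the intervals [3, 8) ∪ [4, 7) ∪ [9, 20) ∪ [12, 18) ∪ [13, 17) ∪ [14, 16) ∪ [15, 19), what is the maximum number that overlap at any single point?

5

Walk the sorted start/end points keeping a running depth.
The depth first hits 5 at 15.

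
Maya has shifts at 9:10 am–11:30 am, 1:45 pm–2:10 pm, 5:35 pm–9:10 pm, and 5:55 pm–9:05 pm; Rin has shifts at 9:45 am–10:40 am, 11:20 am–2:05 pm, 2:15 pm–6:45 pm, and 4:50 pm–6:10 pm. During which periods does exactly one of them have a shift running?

First set merges to 9:10 am-11:30 am, 1:45 pm-2:10 pm, 5:35 pm-9:10 pm.
Second set merges to 9:45 am-10:40 am, 11:20 am-2:05 pm, 2:15 pm-6:45 pm.
A but not B: 9:10 am-9:45 am, 10:40 am-11:20 am, 2:05 pm-2:10 pm, 6:45 pm-9:10 pm.
B but not A: 11:30 am-1:45 pm, 2:15 pm-5:35 pm.
Combining gives A △ B.

9:10 am-9:45 am, 10:40 am-11:20 am, 11:30 am-1:45 pm, 2:05 pm-2:10 pm, 2:15 pm-5:35 pm, 6:45 pm-9:10 pm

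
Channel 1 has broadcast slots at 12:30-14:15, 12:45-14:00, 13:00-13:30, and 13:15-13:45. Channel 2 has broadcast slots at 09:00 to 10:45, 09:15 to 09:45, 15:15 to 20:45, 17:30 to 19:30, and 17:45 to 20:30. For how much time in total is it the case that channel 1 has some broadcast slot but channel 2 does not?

A, merged: 12:30–14:15.
B, merged: 09:00–10:45, 15:15–20:45.
A \ B = 12:30–14:15.
Total: 1 h 45 min.

1 h 45 min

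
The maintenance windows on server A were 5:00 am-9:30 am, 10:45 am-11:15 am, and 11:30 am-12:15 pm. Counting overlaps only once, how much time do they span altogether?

5 h 45 min

Merged: 5:00 am-9:30 am, 10:45 am-11:15 am, 11:30 am-12:15 pm.
Lengths: 4 h 30 min + 30 min + 45 min = 5 h 45 min.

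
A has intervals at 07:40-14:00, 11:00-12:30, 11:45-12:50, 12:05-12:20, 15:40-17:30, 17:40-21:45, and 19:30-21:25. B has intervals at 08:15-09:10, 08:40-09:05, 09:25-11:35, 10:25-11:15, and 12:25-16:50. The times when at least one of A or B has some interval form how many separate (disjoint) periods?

2

Merge the first list: 07:40–14:00, 15:40–17:30, 17:40–21:45.
Merge the second list: 08:15–09:10, 09:25–11:35, 12:25–16:50.
A ∪ B = 07:40–17:30, 17:40–21:45.
That is 2 disjoint pieces.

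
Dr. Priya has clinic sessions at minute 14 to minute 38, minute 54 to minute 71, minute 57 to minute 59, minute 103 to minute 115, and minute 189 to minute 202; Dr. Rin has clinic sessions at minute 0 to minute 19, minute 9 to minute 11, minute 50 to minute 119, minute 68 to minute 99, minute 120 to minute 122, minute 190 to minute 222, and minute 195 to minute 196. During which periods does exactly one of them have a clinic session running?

A, merged: minute 14 to minute 38, minute 54 to minute 71, minute 103 to minute 115, minute 189 to minute 202.
B, merged: minute 0 to minute 19, minute 50 to minute 119, minute 120 to minute 122, minute 190 to minute 222.
Only in the first: minute 19 to minute 38, minute 189 to minute 190.
Only in the second: minute 0 to minute 14, minute 50 to minute 54, minute 71 to minute 103, minute 115 to minute 119, minute 120 to minute 122, minute 202 to minute 222.
Together these are the periods covered by exactly one.

minute 0 to minute 14, minute 19 to minute 38, minute 50 to minute 54, minute 71 to minute 103, minute 115 to minute 119, minute 120 to minute 122, minute 189 to minute 190, minute 202 to minute 222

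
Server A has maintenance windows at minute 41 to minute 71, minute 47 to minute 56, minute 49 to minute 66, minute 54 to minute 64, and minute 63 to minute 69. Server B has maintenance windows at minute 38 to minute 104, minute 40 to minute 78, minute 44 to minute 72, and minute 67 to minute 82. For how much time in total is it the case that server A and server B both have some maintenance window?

First set merges to minute 41 to minute 71.
Second set merges to minute 38 to minute 104.
A ∩ B = minute 41 to minute 71.
Total: 30 minutes.

30 minutes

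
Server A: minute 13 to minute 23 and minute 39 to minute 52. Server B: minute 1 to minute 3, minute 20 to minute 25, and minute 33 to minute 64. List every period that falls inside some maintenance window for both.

minute 13 to minute 23 overlaps B on minute 20 to minute 23.
minute 39 to minute 52 overlaps B on minute 39 to minute 52.

minute 20 to minute 23, minute 39 to minute 52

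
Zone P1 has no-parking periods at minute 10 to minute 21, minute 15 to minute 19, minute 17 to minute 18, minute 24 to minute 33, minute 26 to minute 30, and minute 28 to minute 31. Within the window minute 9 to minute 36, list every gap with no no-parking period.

minute 9 to minute 10, minute 21 to minute 24, minute 33 to minute 36

The merged coverage is minute 10 to minute 21, minute 24 to minute 33.
Uncovered inside minute 9 to minute 36: minute 9 to minute 10, minute 21 to minute 24, minute 33 to minute 36.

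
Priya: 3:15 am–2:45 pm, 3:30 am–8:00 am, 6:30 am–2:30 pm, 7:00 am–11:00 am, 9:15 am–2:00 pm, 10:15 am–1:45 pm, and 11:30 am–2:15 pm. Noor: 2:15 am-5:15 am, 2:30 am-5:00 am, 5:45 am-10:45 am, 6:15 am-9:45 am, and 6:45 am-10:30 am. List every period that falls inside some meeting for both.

3:15 am–5:15 am, 5:45 am–10:45 am

Merge the first list: 3:15 am–2:45 pm.
Merge the second list: 2:15 am–5:15 am, 5:45 am–10:45 am.
3:15 am–2:45 pm meets the second set on 3:15 am–5:15 am, 5:45 am–10:45 am.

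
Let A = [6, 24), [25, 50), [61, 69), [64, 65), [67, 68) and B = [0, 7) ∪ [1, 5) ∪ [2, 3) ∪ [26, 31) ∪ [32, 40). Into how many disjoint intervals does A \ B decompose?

5

Merge the first list: [6, 24), [25, 50), [61, 69).
Merge the second list: [0, 7), [26, 31), [32, 40).
A \ B = [7, 24), [25, 26), [31, 32), [40, 50), [61, 69).
That is 5 disjoint pieces.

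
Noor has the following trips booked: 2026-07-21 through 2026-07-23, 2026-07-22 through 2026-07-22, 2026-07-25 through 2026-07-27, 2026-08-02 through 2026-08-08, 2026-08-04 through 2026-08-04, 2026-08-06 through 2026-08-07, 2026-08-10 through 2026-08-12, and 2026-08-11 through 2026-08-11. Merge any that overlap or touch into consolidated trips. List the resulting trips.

2026-07-21 through 2026-07-23, 2026-07-25 through 2026-07-27, 2026-08-02 through 2026-08-08, 2026-08-10 through 2026-08-12

2026-07-22 through 2026-07-22 overlaps/touches 2026-07-21 through 2026-07-23 → extend to 2026-07-21 through 2026-07-23.
2026-07-25 through 2026-07-27 is disjoint → start new block.
2026-08-02 through 2026-08-08 is disjoint → start new block.
2026-08-04 through 2026-08-04 overlaps/touches 2026-08-02 through 2026-08-08 → extend to 2026-08-02 through 2026-08-08.
2026-08-06 through 2026-08-07 overlaps/touches 2026-08-02 through 2026-08-08 → extend to 2026-08-02 through 2026-08-08.
2026-08-10 through 2026-08-12 is disjoint → start new block.
2026-08-11 through 2026-08-11 overlaps/touches 2026-08-10 through 2026-08-12 → extend to 2026-08-10 through 2026-08-12.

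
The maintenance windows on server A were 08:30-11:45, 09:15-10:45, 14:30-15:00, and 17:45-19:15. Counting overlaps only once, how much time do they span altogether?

5 h 15 min

Merged: 08:30–11:45, 14:30–15:00, 17:45–19:15.
Lengths: 3 h 15 min + 30 min + 1 h 30 min = 5 h 15 min.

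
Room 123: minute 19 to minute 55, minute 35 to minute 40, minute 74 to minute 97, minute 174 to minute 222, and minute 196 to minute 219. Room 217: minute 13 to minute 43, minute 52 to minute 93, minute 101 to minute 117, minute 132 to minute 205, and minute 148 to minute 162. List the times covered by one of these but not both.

minute 13 to minute 19, minute 43 to minute 52, minute 55 to minute 74, minute 93 to minute 97, minute 101 to minute 117, minute 132 to minute 174, minute 205 to minute 222

First set merges to minute 19 to minute 55, minute 74 to minute 97, minute 174 to minute 222.
Second set merges to minute 13 to minute 43, minute 52 to minute 93, minute 101 to minute 117, minute 132 to minute 205.
Only in the first: minute 43 to minute 52, minute 93 to minute 97, minute 205 to minute 222.
Only in the second: minute 13 to minute 19, minute 55 to minute 74, minute 101 to minute 117, minute 132 to minute 174.
Together these are the periods covered by exactly one.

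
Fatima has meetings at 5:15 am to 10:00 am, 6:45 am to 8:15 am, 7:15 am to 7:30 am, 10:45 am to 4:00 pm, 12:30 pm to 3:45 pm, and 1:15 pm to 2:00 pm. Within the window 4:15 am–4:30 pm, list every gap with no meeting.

4:15 am-5:15 am, 10:00 am-10:45 am, 4:00 pm-4:30 pm

After merging, the occupied span is 5:15 am-10:00 am, 10:45 am-4:00 pm.
Uncovered inside 4:15 am-4:30 pm: 4:15 am-5:15 am, 10:00 am-10:45 am, 4:00 pm-4:30 pm.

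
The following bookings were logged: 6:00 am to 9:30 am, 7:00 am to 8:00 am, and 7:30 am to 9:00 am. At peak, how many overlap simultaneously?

3

Walk the sorted start/end points keeping a running depth.
The depth first hits 3 at 7:30 am.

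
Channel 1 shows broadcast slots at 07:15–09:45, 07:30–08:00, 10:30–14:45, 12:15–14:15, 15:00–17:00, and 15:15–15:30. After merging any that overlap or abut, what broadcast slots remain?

07:15–09:45, 10:30–14:45, 15:00–17:00

07:30–08:00 overlaps/touches 07:15–09:45 → extend to 07:15–09:45.
10:30–14:45 is disjoint → start new block.
12:15–14:15 overlaps/touches 10:30–14:45 → extend to 10:30–14:45.
15:00–17:00 is disjoint → start new block.
15:15–15:30 overlaps/touches 15:00–17:00 → extend to 15:00–17:00.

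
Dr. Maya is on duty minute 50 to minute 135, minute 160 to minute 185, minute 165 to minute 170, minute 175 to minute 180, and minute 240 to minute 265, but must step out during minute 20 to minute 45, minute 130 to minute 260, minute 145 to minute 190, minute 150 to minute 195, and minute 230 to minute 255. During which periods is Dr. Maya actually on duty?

Merge the first list: minute 50 to minute 135, minute 160 to minute 185, minute 240 to minute 265.
Merge the second list: minute 20 to minute 45, minute 130 to minute 260.
minute 50 to minute 135 \ B = minute 50 to minute 130.
minute 160 to minute 185: entirely removed.
minute 240 to minute 265 \ B = minute 260 to minute 265.

minute 50 to minute 130, minute 260 to minute 265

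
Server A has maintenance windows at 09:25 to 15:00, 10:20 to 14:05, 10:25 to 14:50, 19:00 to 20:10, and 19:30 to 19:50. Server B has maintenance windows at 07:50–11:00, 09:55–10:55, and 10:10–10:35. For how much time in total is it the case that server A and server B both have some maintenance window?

A, merged: 09:25-15:00, 19:00-20:10.
B, merged: 07:50-11:00.
A ∩ B = 09:25-11:00.
Total: 1 h 35 min.

1 h 35 min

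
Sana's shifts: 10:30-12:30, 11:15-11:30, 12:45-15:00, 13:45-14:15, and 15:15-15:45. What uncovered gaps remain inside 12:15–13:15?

Covered (merged): 10:30–12:30, 12:45–15:00, 15:15–15:45.
Gaps within 12:15–13:15: 12:30–12:45.

12:30–12:45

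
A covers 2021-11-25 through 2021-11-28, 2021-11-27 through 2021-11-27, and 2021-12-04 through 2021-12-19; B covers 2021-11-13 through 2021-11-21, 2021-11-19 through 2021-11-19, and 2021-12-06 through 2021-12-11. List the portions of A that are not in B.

2021-11-25 through 2021-11-28, 2021-12-04 through 2021-12-05, 2021-12-12 through 2021-12-19

Merge the first list: 2021-11-25 through 2021-11-28, 2021-12-04 through 2021-12-19.
Merge the second list: 2021-11-13 through 2021-11-21, 2021-12-06 through 2021-12-11.
2021-11-25 through 2021-11-28 is untouched.
2021-12-04 through 2021-12-19 with B removed leaves 2021-12-04 through 2021-12-05, 2021-12-12 through 2021-12-19.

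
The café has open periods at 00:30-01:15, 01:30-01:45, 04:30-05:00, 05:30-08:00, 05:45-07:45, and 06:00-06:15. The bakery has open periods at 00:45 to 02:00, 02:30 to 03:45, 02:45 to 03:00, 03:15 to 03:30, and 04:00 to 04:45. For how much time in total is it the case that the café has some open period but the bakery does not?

3 h

First set merges to 00:30–01:15, 01:30–01:45, 04:30–05:00, 05:30–08:00.
Second set merges to 00:45–02:00, 02:30–03:45, 04:00–04:45.
A \ B = 00:30–00:45, 04:45–05:00, 05:30–08:00.
Total: 15 min + 15 min + 2 h 30 min = 3 h.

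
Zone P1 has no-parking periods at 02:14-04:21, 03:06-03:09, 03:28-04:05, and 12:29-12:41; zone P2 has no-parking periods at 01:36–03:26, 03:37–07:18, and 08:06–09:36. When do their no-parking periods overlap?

02:14–03:26, 03:37–04:21

A, merged: 02:14–04:21, 12:29–12:41.
02:14–04:21 overlaps B on 02:14–03:26, 03:37–04:21.
12:29–12:41 falls entirely outside B.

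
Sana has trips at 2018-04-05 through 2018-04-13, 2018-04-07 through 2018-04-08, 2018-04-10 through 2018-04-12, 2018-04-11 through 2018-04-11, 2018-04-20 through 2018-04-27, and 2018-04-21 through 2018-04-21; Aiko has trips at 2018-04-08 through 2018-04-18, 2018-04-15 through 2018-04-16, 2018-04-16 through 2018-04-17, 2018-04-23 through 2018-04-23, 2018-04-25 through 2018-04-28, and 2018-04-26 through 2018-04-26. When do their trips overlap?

2018-04-08 through 2018-04-13, 2018-04-23 through 2018-04-23, 2018-04-25 through 2018-04-27

First set merges to 2018-04-05 through 2018-04-13, 2018-04-20 through 2018-04-27.
Second set merges to 2018-04-08 through 2018-04-18, 2018-04-23 through 2018-04-23, 2018-04-25 through 2018-04-28.
2018-04-05 through 2018-04-13 overlaps B on 2018-04-08 through 2018-04-13.
2018-04-20 through 2018-04-27 overlaps B on 2018-04-23 through 2018-04-23, 2018-04-25 through 2018-04-27.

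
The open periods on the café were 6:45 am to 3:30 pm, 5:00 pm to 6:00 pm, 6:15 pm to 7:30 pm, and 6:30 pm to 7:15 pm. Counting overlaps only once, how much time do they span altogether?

Merged: 6:45 am–3:30 pm, 5:00 pm–6:00 pm, 6:15 pm–7:30 pm.
Lengths: 8 h 45 min + 1 h + 1 h 15 min = 11 h.

11 h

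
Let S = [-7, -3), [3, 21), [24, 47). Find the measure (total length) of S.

Merged: [-7, -3), [3, 21), [24, 47).
Lengths: 4 + 18 + 23 = 45.

45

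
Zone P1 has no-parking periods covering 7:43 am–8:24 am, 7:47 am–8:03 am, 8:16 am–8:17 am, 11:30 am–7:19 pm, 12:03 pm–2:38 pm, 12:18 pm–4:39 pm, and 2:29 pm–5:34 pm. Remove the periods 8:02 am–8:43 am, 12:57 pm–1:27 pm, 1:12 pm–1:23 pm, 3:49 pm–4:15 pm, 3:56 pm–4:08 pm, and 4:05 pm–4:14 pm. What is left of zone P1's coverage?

7:43 am–8:02 am, 11:30 am–12:57 pm, 1:27 pm–3:49 pm, 4:15 pm–7:19 pm

First set merges to 7:43 am–8:24 am, 11:30 am–7:19 pm.
Second set merges to 8:02 am–8:43 am, 12:57 pm–1:27 pm, 3:49 pm–4:15 pm.
7:43 am–8:24 am \ B = 7:43 am–8:02 am.
11:30 am–7:19 pm \ B = 11:30 am–12:57 pm, 1:27 pm–3:49 pm, 4:15 pm–7:19 pm.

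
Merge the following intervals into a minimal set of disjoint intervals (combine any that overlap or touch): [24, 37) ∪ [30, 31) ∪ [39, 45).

[30, 31) overlaps/touches [24, 37) → extend to [24, 37).
[39, 45) is disjoint → start new block.

[24, 37) ∪ [39, 45)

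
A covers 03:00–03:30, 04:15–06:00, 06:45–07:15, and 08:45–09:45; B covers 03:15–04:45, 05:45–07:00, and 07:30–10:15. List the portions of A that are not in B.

03:00–03:30 minus B → 03:00–03:15.
04:15–06:00 minus B → 04:45–05:45.
06:45–07:15 minus B → 07:00–07:15.
08:45–09:45: fully covered by B → removed.

03:00–03:15, 04:45–05:45, 07:00–07:15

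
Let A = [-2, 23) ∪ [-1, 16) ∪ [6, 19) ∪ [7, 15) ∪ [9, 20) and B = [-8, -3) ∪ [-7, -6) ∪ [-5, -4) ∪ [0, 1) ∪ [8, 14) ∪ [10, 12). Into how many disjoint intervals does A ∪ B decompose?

2

A, merged: [-2, 23).
B, merged: [-8, -3), [0, 1), [8, 14).
A ∪ B = [-8, -3), [-2, 23).
That is 2 disjoint pieces.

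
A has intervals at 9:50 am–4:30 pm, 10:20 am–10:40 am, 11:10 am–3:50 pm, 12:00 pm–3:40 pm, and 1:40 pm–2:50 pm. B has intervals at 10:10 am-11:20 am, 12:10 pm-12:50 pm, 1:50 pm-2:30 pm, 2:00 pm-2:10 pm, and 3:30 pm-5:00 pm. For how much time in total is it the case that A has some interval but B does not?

Merge the first list: 9:50 am–4:30 pm.
Merge the second list: 10:10 am–11:20 am, 12:10 pm–12:50 pm, 1:50 pm–2:30 pm, 3:30 pm–5:00 pm.
A \ B = 9:50 am–10:10 am, 11:20 am–12:10 pm, 12:50 pm–1:50 pm, 2:30 pm–3:30 pm.
Total: 20 min + 50 min + 1 h + 1 h = 3 h 10 min.

3 h 10 min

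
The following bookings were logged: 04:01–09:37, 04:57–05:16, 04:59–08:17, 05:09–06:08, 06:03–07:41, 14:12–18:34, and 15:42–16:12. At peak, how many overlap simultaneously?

4

Sweep endpoints in order; track running count of active intervals.
Peak of 4 reached at 05:09.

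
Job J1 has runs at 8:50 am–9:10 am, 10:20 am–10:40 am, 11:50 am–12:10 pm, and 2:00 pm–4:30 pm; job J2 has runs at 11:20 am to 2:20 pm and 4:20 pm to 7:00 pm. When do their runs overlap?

11:50 am-12:10 pm, 2:00 pm-2:20 pm, 4:20 pm-4:30 pm

8:50 am-9:10 am: no overlap with the second set.
10:20 am-10:40 am: no overlap with the second set.
11:50 am-12:10 pm meets the second set on 11:50 am-12:10 pm.
2:00 pm-4:30 pm meets the second set on 2:00 pm-2:20 pm, 4:20 pm-4:30 pm.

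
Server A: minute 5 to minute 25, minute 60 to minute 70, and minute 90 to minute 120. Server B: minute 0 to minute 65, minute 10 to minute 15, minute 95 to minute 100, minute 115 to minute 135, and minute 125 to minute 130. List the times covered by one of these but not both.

Merge the second list: minute 0 to minute 65, minute 95 to minute 100, minute 115 to minute 135.
Only in the first: minute 65 to minute 70, minute 90 to minute 95, minute 100 to minute 115.
Only in the second: minute 0 to minute 5, minute 25 to minute 60, minute 120 to minute 135.
Together these are the periods covered by exactly one.

minute 0 to minute 5, minute 25 to minute 60, minute 65 to minute 70, minute 90 to minute 95, minute 100 to minute 115, minute 120 to minute 135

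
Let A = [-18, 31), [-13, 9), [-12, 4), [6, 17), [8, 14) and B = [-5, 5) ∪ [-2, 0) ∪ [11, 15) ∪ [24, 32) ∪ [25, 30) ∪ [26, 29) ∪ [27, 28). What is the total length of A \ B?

A, merged: [-18, 31).
B, merged: [-5, 5), [11, 15), [24, 32).
A \ B = [-18, -5), [5, 11), [15, 24).
Total: 13 + 6 + 9 = 28.

28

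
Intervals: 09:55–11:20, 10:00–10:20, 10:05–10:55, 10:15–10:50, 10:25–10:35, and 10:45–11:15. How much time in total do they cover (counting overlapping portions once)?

Merged: 09:55–11:20.
Length: 1 h 25 min.

1 h 25 min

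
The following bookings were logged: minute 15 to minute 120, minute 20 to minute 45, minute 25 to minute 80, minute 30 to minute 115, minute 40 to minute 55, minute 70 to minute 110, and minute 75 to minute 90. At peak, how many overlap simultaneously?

At minute 40, 5 of the intervals are simultaneously active.
No point has more.

5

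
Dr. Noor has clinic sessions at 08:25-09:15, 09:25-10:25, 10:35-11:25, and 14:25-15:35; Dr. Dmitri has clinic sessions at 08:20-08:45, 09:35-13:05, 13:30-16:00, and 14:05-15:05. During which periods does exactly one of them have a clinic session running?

08:20–08:25, 08:45–09:15, 09:25–09:35, 10:25–10:35, 11:25–13:05, 13:30–14:25, 15:35–16:00

Merge the second list: 08:20–08:45, 09:35–13:05, 13:30–16:00.
A \ B = 08:45–09:15, 09:25–09:35.
B \ A = 08:20–08:25, 10:25–10:35, 11:25–13:05, 13:30–14:25, 15:35–16:00.
Union of the two gives the symmetric difference.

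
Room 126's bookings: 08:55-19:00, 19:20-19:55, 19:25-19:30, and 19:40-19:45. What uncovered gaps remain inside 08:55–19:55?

Covered (merged): 08:55–19:00, 19:20–19:55.
Gaps within 08:55–19:55: 19:00–19:20.

19:00–19:20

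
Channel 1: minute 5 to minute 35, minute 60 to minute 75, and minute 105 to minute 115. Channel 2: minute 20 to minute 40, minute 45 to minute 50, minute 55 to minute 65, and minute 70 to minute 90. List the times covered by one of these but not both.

Only in the first: minute 5 to minute 20, minute 65 to minute 70, minute 105 to minute 115.
Only in the second: minute 35 to minute 40, minute 45 to minute 50, minute 55 to minute 60, minute 75 to minute 90.
Together these are the periods covered by exactly one.

minute 5 to minute 20, minute 35 to minute 40, minute 45 to minute 50, minute 55 to minute 60, minute 65 to minute 70, minute 75 to minute 90, minute 105 to minute 115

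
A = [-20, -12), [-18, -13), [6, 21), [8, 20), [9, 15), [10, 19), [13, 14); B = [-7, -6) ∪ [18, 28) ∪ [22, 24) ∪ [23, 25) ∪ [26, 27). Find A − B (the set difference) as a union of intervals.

A, merged: [-20, -12), [6, 21).
B, merged: [-7, -6), [18, 28).
[-20, -12): no B overlap → unchanged.
[6, 21) minus B → [6, 18).

[-20, -12) ∪ [6, 18)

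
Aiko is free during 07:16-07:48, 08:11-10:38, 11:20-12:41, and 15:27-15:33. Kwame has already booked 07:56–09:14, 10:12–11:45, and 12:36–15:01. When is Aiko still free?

07:16–07:48 is untouched.
08:11–10:38 with B removed leaves 09:14–10:12.
11:20–12:41 with B removed leaves 11:45–12:36.
15:27–15:33 is untouched.

07:16–07:48, 09:14–10:12, 11:45–12:36, 15:27–15:33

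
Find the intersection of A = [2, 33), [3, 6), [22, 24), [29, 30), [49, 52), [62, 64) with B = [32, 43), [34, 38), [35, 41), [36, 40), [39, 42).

First set merges to [2, 33), [49, 52), [62, 64).
Second set merges to [32, 43).
[2, 33) meets the second set on [32, 33).
[49, 52): no overlap with the second set.
[62, 64): no overlap with the second set.

[32, 33)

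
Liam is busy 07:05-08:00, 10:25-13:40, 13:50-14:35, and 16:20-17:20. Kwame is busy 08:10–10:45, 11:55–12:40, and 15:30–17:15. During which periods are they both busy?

10:25–10:45, 11:55–12:40, 16:20–17:15

07:05–08:00 falls entirely outside B.
10:25–13:40 overlaps B on 10:25–10:45, 11:55–12:40.
13:50–14:35 falls entirely outside B.
16:20–17:20 overlaps B on 16:20–17:15.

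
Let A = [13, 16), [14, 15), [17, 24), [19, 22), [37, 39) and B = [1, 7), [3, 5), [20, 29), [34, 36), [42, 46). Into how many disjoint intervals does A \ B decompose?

3

First set merges to [13, 16), [17, 24), [37, 39).
Second set merges to [1, 7), [20, 29), [34, 36), [42, 46).
A \ B = [13, 16), [17, 20), [37, 39).
That is 3 disjoint pieces.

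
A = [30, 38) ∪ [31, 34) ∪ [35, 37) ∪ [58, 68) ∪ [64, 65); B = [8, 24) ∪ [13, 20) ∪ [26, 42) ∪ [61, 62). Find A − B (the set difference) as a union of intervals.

First set merges to [30, 38), [58, 68).
Second set merges to [8, 24), [26, 42), [61, 62).
[30, 38): entirely removed.
[58, 68) \ B = [58, 61), [62, 68).

[58, 61) ∪ [62, 68)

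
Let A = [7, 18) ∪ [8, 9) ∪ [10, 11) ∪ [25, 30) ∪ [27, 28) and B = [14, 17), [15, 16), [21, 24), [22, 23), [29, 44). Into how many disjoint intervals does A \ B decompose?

3

Merge the first list: [7, 18), [25, 30).
Merge the second list: [14, 17), [21, 24), [29, 44).
A \ B = [7, 14), [17, 18), [25, 29).
That is 3 disjoint pieces.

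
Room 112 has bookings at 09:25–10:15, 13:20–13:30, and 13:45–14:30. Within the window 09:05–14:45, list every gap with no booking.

The merged coverage is 09:25-10:15, 13:20-13:30, 13:45-14:30.
Uncovered inside 09:05-14:45: 09:05-09:25, 10:15-13:20, 13:30-13:45, 14:30-14:45.

09:05-09:25, 10:15-13:20, 13:30-13:45, 14:30-14:45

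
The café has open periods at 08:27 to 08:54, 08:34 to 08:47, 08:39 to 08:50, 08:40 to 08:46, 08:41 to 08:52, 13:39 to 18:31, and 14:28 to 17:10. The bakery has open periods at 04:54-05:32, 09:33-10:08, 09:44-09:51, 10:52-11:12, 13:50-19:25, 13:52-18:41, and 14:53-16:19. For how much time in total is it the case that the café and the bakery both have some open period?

First set merges to 08:27–08:54, 13:39–18:31.
Second set merges to 04:54–05:32, 09:33–10:08, 10:52–11:12, 13:50–19:25.
A ∩ B = 13:50–18:31.
Total: 4 h 41 min.

4 h 41 min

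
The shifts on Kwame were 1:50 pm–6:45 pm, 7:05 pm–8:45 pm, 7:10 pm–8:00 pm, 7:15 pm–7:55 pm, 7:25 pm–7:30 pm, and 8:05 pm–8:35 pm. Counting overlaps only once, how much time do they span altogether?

Merged: 1:50 pm–6:45 pm, 7:05 pm–8:45 pm.
Lengths: 4 h 55 min + 1 h 40 min = 6 h 35 min.

6 h 35 min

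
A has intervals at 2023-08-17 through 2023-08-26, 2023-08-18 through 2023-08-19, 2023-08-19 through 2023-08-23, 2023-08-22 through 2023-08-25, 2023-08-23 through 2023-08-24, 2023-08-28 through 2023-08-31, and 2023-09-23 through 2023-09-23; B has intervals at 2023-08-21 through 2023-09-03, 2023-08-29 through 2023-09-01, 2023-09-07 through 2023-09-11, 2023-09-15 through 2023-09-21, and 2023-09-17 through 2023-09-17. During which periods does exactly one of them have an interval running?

2023-08-17 through 2023-08-20, 2023-08-27 through 2023-08-27, 2023-09-01 through 2023-09-03, 2023-09-07 through 2023-09-11, 2023-09-15 through 2023-09-21, 2023-09-23 through 2023-09-23

First set merges to 2023-08-17 through 2023-08-26, 2023-08-28 through 2023-08-31, 2023-09-23 through 2023-09-23.
Second set merges to 2023-08-21 through 2023-09-03, 2023-09-07 through 2023-09-11, 2023-09-15 through 2023-09-21.
Only in the first: 2023-08-17 through 2023-08-20, 2023-09-23 through 2023-09-23.
Only in the second: 2023-08-27 through 2023-08-27, 2023-09-01 through 2023-09-03, 2023-09-07 through 2023-09-11, 2023-09-15 through 2023-09-21.
Together these are the periods covered by exactly one.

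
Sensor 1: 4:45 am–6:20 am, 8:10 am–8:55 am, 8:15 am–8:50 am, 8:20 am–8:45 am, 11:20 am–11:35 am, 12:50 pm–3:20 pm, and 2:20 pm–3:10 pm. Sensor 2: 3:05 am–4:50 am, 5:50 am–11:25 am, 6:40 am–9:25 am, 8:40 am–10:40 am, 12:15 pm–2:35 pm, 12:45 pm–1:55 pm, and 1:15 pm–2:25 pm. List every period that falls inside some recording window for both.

First set merges to 4:45 am–6:20 am, 8:10 am–8:55 am, 11:20 am–11:35 am, 12:50 pm–3:20 pm.
Second set merges to 3:05 am–4:50 am, 5:50 am–11:25 am, 12:15 pm–2:35 pm.
4:45 am–6:20 am meets the second set on 4:45 am–4:50 am, 5:50 am–6:20 am.
8:10 am–8:55 am meets the second set on 8:10 am–8:55 am.
11:20 am–11:35 am meets the second set on 11:20 am–11:25 am.
12:50 pm–3:20 pm meets the second set on 12:50 pm–2:35 pm.

4:45 am–4:50 am, 5:50 am–6:20 am, 8:10 am–8:55 am, 11:20 am–11:25 am, 12:50 pm–2:35 pm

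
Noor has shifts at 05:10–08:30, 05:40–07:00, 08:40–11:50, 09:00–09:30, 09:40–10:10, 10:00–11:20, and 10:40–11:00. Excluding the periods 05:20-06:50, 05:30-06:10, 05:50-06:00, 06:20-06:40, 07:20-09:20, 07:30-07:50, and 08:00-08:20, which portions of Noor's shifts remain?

05:10-05:20, 06:50-07:20, 09:20-11:50

Merge the first list: 05:10-08:30, 08:40-11:50.
Merge the second list: 05:20-06:50, 07:20-09:20.
05:10-08:30 \ B = 05:10-05:20, 06:50-07:20.
08:40-11:50 \ B = 09:20-11:50.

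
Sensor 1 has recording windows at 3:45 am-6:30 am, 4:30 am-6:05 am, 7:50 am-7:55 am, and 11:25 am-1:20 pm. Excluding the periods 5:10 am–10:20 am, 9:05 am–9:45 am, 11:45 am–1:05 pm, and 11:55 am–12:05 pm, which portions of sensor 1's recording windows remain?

3:45 am–5:10 am, 11:25 am–11:45 am, 1:05 pm–1:20 pm

First set merges to 3:45 am–6:30 am, 7:50 am–7:55 am, 11:25 am–1:20 pm.
Second set merges to 5:10 am–10:20 am, 11:45 am–1:05 pm.
3:45 am–6:30 am minus B → 3:45 am–5:10 am.
7:50 am–7:55 am: fully covered by B → removed.
11:25 am–1:20 pm minus B → 11:25 am–11:45 am, 1:05 pm–1:20 pm.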